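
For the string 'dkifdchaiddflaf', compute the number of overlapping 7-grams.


String 'dkifdchaiddflaf' has length L = 15.
Number of overlapping n-grams = L - n + 1
Substituting: 15 - 7 + 1 = 9

9


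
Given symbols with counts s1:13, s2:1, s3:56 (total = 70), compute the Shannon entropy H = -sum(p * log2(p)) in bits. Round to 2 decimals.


Computing entropy H = -sum(p_i * log2(p_i)):
  s1: p = 13/70 = 0.1857, -p*log2(p) = 0.4511
  s2: p = 1/70 = 0.0143, -p*log2(p) = 0.0876
  s3: p = 56/70 = 0.8000, -p*log2(p) = 0.2575
H = sum of terms = 0.7962
Rounded to 2 decimals: 0.80

0.80


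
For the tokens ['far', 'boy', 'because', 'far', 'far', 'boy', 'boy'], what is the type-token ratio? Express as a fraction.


Tokens: 7
Unique types: ('because', 'boy', 'far') = 3
TTR = 3/7
Already in lowest terms.

3/7


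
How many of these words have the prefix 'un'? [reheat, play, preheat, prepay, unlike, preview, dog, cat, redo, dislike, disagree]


Checking each word for prefix 'un':
  'reheat' -> no (count: 0)
  'play' -> no (count: 0)
  'preheat' -> no (count: 0)
  'prepay' -> no (count: 0)
  'unlike' -> YES, starts with 'un' (count: 1)
  'preview' -> no (count: 1)
  'dog' -> no (count: 1)
  'cat' -> no (count: 1)
  'redo' -> no (count: 1)
  'dislike' -> no (count: 1)
  'disagree' -> no (count: 1)
Total with prefix 'un': 1

1


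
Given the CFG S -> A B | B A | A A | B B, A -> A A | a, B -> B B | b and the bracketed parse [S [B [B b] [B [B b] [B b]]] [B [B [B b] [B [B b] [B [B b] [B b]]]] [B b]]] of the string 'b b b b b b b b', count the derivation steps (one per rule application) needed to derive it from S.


Every bracketed nonterminal node [X ...] in the tree is produced by exactly one rule application.
Reading the tree off as a leftmost derivation:
  Step 1: S  =>  B B   (applied S -> B B)
  Step 2: B B  =>  B B B   (applied B -> B B)
  Step 3: B B B  =>  b B B   (applied B -> b)
  Step 4: b B B  =>  b B B B   (applied B -> B B)
  Step 5: b B B B  =>  b b B B   (applied B -> b)
  Step 6: b b B B  =>  b b b B   (applied B -> b)
  Step 7: b b b B  =>  b b b B B   (applied B -> B B)
  Step 8: b b b B B  =>  b b b B B B   (applied B -> B B)
  Step 9: b b b B B B  =>  b b b b B B   (applied B -> b)
  Step 10: b b b b B B  =>  b b b b B B B   (applied B -> B B)
  Step 11: b b b b B B B  =>  b b b b b B B   (applied B -> b)
  Step 12: b b b b b B B  =>  b b b b b B B B   (applied B -> B B)
  Step 13: b b b b b B B B  =>  b b b b b b B B   (applied B -> b)
  Step 14: b b b b b b B B  =>  b b b b b b b B   (applied B -> b)
  Step 15: b b b b b b b B  =>  b b b b b b b b   (applied B -> b)
Final yield: b b b b b b b b
Total rewrite steps: 15

15


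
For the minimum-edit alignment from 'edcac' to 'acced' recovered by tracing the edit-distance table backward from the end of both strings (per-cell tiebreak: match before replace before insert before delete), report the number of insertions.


Edit distance = 4. Backtracking from cell (5, 5) with preference match > replace > insert > delete,
then listing the resulting alignment 'edcac' -> 'acced' left to right:
  Step 1: replace e->a
  Step 2: replace d->c
  Step 3: keep 'c'
  Step 4: replace a->e
  Step 5: replace c->d
Total insertions: 0

0


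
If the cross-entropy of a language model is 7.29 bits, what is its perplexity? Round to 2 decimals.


Perplexity formula: PP = 2^H
H = 7.29
PP = 2^7.29
Decompose: 2^7.29 = 2^7 * 2^0.29
2^7 = 128, 2^0.29 ~ 1.2226403
PP ~ 128 * 1.2226403 = 156.4979584
Rounded to 2 decimals: 156.50

156.50


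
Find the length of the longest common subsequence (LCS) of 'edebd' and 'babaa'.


DP table for LCS of 'edebd' and 'babaa':
       b  a  b  a  a
    0  0  0  0  0  0
  e 0  0  0  0  0  0
  d 0  0  0  0  0  0
  e 0  0  0  0  0  0
  b 0  1  1  1  1  1
  d 0  1  1  1  1  1
LCS: 'b'
LCS length = 1

1


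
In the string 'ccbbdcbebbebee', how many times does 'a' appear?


Scanning 'ccbbdcbebbebee' for 'a':
  No matches found.
Total occurrences of 'a': 0

0


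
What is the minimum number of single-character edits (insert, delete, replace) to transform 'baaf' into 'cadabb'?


Building DP table for s1='baaf' (len 4) and s2='cadabb' (len 6):
       c  a  d  a  b  b
    0  1  2  3  4  5  6
  b 1  1  2  3  4  4  5
  a 2  2  1  2  3  4  5
  a 3  3  2  2  2  3  4
  f 4  4  3  3  3  3  4
Edit distance = dp[4][6] = 4

4


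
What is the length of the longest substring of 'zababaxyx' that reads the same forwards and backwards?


Scanning 'zababaxyx' for palindromic substrings.
Substring at positions 1-5: 'ababa'.
Check: reverse('ababa') = 'ababa' -> palindrome confirmed.
Neighbouring characters ('z' / 'x') break symmetry, so it cannot extend further.
No longer palindromic substring exists; longest length = 5

5


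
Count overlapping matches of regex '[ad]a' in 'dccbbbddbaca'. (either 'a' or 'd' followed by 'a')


Pattern: [ad]a means either 'a' or 'd' followed by 'a'.
Scanning 'dccbbbddbaca' position-by-position:
  Pos 0: window 'dc' -> no
  Pos 1: window 'cc' -> no
  Pos 2: window 'cb' -> no
  Pos 3: window 'bb' -> no
  Pos 4: window 'bb' -> no
  Pos 5: window 'bd' -> no
  Pos 6: window 'dd' -> no
  Pos 7: window 'db' -> no
  Pos 8: window 'ba' -> no
  Pos 9: window 'ac' -> no
  Pos 10: window 'ca' -> no
  Pos 11: window 'a' -> no
Total matches: 0

0


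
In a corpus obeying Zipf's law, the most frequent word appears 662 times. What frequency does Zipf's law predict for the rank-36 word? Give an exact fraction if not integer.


Zipf's law: freq(rank) = f1 / rank
f1 = 662, rank = 36
freq = 662 / 36
GCD(662, 36) = 2
Simplified: 331/18

331/18


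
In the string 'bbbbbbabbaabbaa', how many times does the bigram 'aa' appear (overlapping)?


Scanning 'bbbbbbabbaabbaa' for bigram 'aa':
  Position 0: 'bb' -> no
  Position 1: 'bb' -> no
  Position 2: 'bb' -> no
  Position 3: 'bb' -> no
  Position 4: 'bb' -> no
  Position 5: 'ba' -> no
  Position 6: 'ab' -> no
  Position 7: 'bb' -> no
  Position 8: 'ba' -> no
  Position 9: 'aa' -> MATCH
  Position 10: 'ab' -> no
  Position 11: 'bb' -> no
  Position 12: 'ba' -> no
  Position 13: 'aa' -> MATCH
Total matches: 2

2


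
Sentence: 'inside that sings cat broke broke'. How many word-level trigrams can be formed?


Word trigrams from [6] words:
  Trigram 1: (inside that sings)
  Trigram 2: (that sings cat)
  Trigram 3: (sings cat broke)
  Trigram 4: (cat broke broke)
Total word trigrams: 6 - 2 = 4

4


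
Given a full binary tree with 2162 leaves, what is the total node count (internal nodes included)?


Leaf nodes (terminals): 2162
Internal nodes = n - 1 = 2162 - 1 = 2161
Total = leaves + internal = 2162 + 2161 = 4323

4323


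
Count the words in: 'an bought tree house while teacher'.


Counting words by splitting on spaces:
  Word 1: 'an'
  Word 2: 'bought'
  Word 3: 'tree'
  Word 4: 'house'
  Word 5: 'while'
  Word 6: 'teacher'
Total words: 6

6


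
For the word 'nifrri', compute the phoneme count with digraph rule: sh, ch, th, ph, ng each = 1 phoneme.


Parsing 'nifrri' greedily, digraphs first:
  'n' -> consonant phoneme (phonemes so far: 1)
  'i' -> vowel phoneme (phonemes so far: 2)
  'f' -> consonant phoneme (phonemes so far: 3)
  'r' -> consonant phoneme (phonemes so far: 4)
  'r' -> consonant phoneme (phonemes so far: 5)
  'i' -> vowel phoneme (phonemes so far: 6)
Total phonemes: 6

6


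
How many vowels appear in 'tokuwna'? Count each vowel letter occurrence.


Scanning each character of 'tokuwna':
  Position 1: 't' -> consonant (running count: 0)
  Position 2: 'o' -> vowel (running count: 1)
  Position 3: 'k' -> consonant (running count: 1)
  Position 4: 'u' -> vowel (running count: 2)
  Position 5: 'w' -> consonant (running count: 2)
  Position 6: 'n' -> consonant (running count: 2)
  Position 7: 'a' -> vowel (running count: 3)
Total vowels: 3

3


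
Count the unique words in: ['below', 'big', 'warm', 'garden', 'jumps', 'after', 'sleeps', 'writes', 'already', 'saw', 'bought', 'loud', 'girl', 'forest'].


Listing all tokens and tracking unique types:
  Token 1: 'below' -> NEW (unique so far: 1)
  Token 2: 'big' -> NEW (unique so far: 2)
  Token 3: 'warm' -> NEW (unique so far: 3)
  Token 4: 'garden' -> NEW (unique so far: 4)
  Token 5: 'jumps' -> NEW (unique so far: 5)
  Token 6: 'after' -> NEW (unique so far: 6)
  Token 7: 'sleeps' -> NEW (unique so far: 7)
  Token 8: 'writes' -> NEW (unique so far: 8)
  Token 9: 'already' -> NEW (unique so far: 9)
  Token 10: 'saw' -> NEW (unique so far: 10)
  Token 11: 'bought' -> NEW (unique so far: 11)
  Token 12: 'loud' -> NEW (unique so far: 12)
  Token 13: 'girl' -> NEW (unique so far: 13)
  Token 14: 'forest' -> NEW (unique so far: 14)
Unique types: ('after', 'already', 'below', 'big', 'bought', 'forest', 'garden', 'girl', 'jumps', 'loud', 'saw', 'sleeps', 'warm', 'writes')
Vocabulary size: 14

14


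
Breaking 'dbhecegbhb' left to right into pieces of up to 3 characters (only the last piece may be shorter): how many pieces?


'dbhecegbhb' has 10 characters.
Chunking with max size 3:
  Chunk 1: 'dbh' (positions 0-2)
  Chunk 2: 'ece' (positions 3-5)
  Chunk 3: 'gbh' (positions 6-8)
  Chunk 4: 'b' (positions 9-9)
Total chunks: ceil(10 / 3) = 4

4


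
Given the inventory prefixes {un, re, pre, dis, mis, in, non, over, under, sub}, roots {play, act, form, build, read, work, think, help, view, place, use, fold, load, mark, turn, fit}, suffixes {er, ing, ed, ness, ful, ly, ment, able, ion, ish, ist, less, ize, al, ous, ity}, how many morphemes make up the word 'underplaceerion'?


Segmenting 'underplaceerion' against the inventory:
  'under' -> prefix (morpheme 1)
  'place' -> root (morpheme 2)
  'er' -> suffix (morpheme 3)
  'ion' -> suffix (morpheme 4)
Total morphemes: 4

4


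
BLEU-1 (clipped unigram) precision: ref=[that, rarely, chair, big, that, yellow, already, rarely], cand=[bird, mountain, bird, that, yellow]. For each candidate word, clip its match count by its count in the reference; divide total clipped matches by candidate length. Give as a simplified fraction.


Reference word counts: {'already': 1, 'big': 1, 'chair': 1, 'rarely': 2, 'that': 2, 'yellow': 1}
Checking each candidate word (with clipping):
  'bird' -> not in reference -> no match (matches: 0)
  'mountain' -> not in reference -> no match (matches: 0)
  'bird' -> not in reference -> no match (matches: 0)
  'that' -> in reference (ref count 2, used 1/2) -> match (matches: 1)
  'yellow' -> in reference (ref count 1, used 1/1) -> match (matches: 2)
Clipped matches: 2, Candidate length: 5
Precision = 2/5

2/5


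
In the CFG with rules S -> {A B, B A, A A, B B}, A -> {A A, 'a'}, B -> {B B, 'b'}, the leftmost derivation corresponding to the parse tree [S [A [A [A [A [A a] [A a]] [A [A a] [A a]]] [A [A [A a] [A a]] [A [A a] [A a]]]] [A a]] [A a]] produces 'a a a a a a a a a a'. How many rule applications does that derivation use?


Every bracketed nonterminal node [X ...] in the tree is produced by exactly one rule application.
Reading the tree off as a leftmost derivation:
  Step 1: S  =>  A A   (applied S -> A A)
  Step 2: A A  =>  A A A   (applied A -> A A)
  Step 3: A A A  =>  A A A A   (applied A -> A A)
  Step 4: A A A A  =>  A A A A A   (applied A -> A A)
  Step 5: A A A A A  =>  A A A A A A   (applied A -> A A)
  Step 6: A A A A A A  =>  a A A A A A   (applied A -> a)
  Step 7: a A A A A A  =>  a a A A A A   (applied A -> a)
  Step 8: a a A A A A  =>  a a A A A A A   (applied A -> A A)
  Step 9: a a A A A A A  =>  a a a A A A A   (applied A -> a)
  Step 10: a a a A A A A  =>  a a a a A A A   (applied A -> a)
  Step 11: a a a a A A A  =>  a a a a A A A A   (applied A -> A A)
  Step 12: a a a a A A A A  =>  a a a a A A A A A   (applied A -> A A)
  Step 13: a a a a A A A A A  =>  a a a a a A A A A   (applied A -> a)
  Step 14: a a a a a A A A A  =>  a a a a a a A A A   (applied A -> a)
  Step 15: a a a a a a A A A  =>  a a a a a a A A A A   (applied A -> A A)
  Step 16: a a a a a a A A A A  =>  a a a a a a a A A A   (applied A -> a)
  Step 17: a a a a a a a A A A  =>  a a a a a a a a A A   (applied A -> a)
  Step 18: a a a a a a a a A A  =>  a a a a a a a a a A   (applied A -> a)
  Step 19: a a a a a a a a a A  =>  a a a a a a a a a a   (applied A -> a)
Final yield: a a a a a a a a a a
Total rewrite steps: 19

19


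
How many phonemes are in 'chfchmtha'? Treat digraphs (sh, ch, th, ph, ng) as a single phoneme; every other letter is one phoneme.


Parsing 'chfchmtha' greedily, digraphs first:
  'ch' -> digraph (1 consonant phoneme) (phonemes so far: 1)
  'f' -> consonant phoneme (phonemes so far: 2)
  'ch' -> digraph (1 consonant phoneme) (phonemes so far: 3)
  'm' -> consonant phoneme (phonemes so far: 4)
  'th' -> digraph (1 consonant phoneme) (phonemes so far: 5)
  'a' -> vowel phoneme (phonemes so far: 6)
Total phonemes: 6

6


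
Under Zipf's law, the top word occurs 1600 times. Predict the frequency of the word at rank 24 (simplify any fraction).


Zipf's law: freq(rank) = f1 / rank
f1 = 1600, rank = 24
freq = 1600 / 24
GCD(1600, 24) = 8
Simplified: 200/3

200/3


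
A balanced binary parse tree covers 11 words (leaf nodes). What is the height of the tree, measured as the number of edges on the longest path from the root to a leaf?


In a balanced binary tree with n leaves the deepest leaf is ceil(log2(n)) edges below the root.
log2(11) = 3.4594
ceil(3.4594) = 4
height (edges) = 4

4


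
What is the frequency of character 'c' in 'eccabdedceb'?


Scanning 'eccabdedceb' for 'c':
  Position 1: 'c' -> MATCH (count: 1)
  Position 2: 'c' -> MATCH (count: 2)
  Position 8: 'c' -> MATCH (count: 3)
Total occurrences of 'c': 3

3


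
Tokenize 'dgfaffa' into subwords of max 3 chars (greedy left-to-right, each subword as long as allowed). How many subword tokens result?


'dgfaffa' has 7 characters.
Chunking with max size 3:
  Chunk 1: 'dgf' (positions 0-2)
  Chunk 2: 'aff' (positions 3-5)
  Chunk 3: 'a' (positions 6-6)
Total chunks: ceil(7 / 3) = 3

3


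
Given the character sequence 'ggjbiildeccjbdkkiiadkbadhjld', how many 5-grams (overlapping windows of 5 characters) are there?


String 'ggjbiildeccjbdkkiiadkbadhjld' has length L = 28.
Number of overlapping n-grams = L - n + 1
Substituting: 28 - 5 + 1 = 24

24


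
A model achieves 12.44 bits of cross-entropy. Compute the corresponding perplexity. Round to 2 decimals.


Perplexity formula: PP = 2^H
H = 12.44
PP = 2^12.44
Decompose: 2^12.44 = 2^12 * 2^0.44
2^12 = 4096, 2^0.44 ~ 1.3566043
PP ~ 4096 * 1.3566043 = 5556.6512128
Rounded to 2 decimals: 5556.65

5556.65


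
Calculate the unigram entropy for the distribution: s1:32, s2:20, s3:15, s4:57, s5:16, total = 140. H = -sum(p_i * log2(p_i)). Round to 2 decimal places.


Computing entropy H = -sum(p_i * log2(p_i)):
  s1: p = 32/140 = 0.2286, -p*log2(p) = 0.4867
  s2: p = 20/140 = 0.1429, -p*log2(p) = 0.4011
  s3: p = 15/140 = 0.1071, -p*log2(p) = 0.3453
  s4: p = 57/140 = 0.4071, -p*log2(p) = 0.5278
  s5: p = 16/140 = 0.1143, -p*log2(p) = 0.3576
H = sum of terms = 2.1185
Rounded to 2 decimals: 2.12

2.12


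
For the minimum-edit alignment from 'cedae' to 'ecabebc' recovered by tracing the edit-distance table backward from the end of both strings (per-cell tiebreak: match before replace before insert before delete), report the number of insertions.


Edit distance = 5. Backtracking from cell (5, 7) with preference match > replace > insert > delete,
then listing the resulting alignment 'cedae' -> 'ecabebc' left to right:
  Step 1: delete 'c'
  Step 2: keep 'e'
  Step 3: replace d->c
  Step 4: keep 'a'
  Step 5: insert 'b' [insertion #1]
  Step 6: keep 'e'
  Step 7: insert 'b' [insertion #2]
  Step 8: insert 'c' [insertion #3]
Total insertions: 3

3


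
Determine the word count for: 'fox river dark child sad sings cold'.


Counting words by splitting on spaces:
  Word 1: 'fox'
  Word 2: 'river'
  Word 3: 'dark'
  Word 4: 'child'
  Word 5: 'sad'
  Word 6: 'sings'
  Word 7: 'cold'
Total words: 7

7


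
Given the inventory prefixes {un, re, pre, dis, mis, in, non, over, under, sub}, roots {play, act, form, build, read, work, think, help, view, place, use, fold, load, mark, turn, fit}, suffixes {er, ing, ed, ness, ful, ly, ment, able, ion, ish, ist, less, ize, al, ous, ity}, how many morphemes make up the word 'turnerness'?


Segmenting 'turnerness' against the inventory:
  'turn' -> root (morpheme 1)
  'er' -> suffix (morpheme 2)
  'ness' -> suffix (morpheme 3)
Total morphemes: 3

3


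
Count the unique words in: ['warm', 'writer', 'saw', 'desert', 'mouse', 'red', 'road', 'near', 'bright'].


Listing all tokens and tracking unique types:
  Token 1: 'warm' -> NEW (unique so far: 1)
  Token 2: 'writer' -> NEW (unique so far: 2)
  Token 3: 'saw' -> NEW (unique so far: 3)
  Token 4: 'desert' -> NEW (unique so far: 4)
  Token 5: 'mouse' -> NEW (unique so far: 5)
  Token 6: 'red' -> NEW (unique so far: 6)
  Token 7: 'road' -> NEW (unique so far: 7)
  Token 8: 'near' -> NEW (unique so far: 8)
  Token 9: 'bright' -> NEW (unique so far: 9)
Unique types: ('bright', 'desert', 'mouse', 'near', 'red', 'road', 'saw', 'warm', 'writer')
Vocabulary size: 9

9


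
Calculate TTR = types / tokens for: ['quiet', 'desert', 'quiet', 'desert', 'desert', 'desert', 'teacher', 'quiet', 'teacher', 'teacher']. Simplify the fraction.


Tokens: 10
Unique types: ('desert', 'quiet', 'teacher') = 3
TTR = 3/10
Already in lowest terms.

3/10


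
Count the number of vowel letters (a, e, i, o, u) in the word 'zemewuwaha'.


Scanning each character of 'zemewuwaha':
  Position 1: 'z' -> consonant (running count: 0)
  Position 2: 'e' -> vowel (running count: 1)
  Position 3: 'm' -> consonant (running count: 1)
  Position 4: 'e' -> vowel (running count: 2)
  Position 5: 'w' -> consonant (running count: 2)
  Position 6: 'u' -> vowel (running count: 3)
  Position 7: 'w' -> consonant (running count: 3)
  Position 8: 'a' -> vowel (running count: 4)
  Position 9: 'h' -> consonant (running count: 4)
  Position 10: 'a' -> vowel (running count: 5)
Total vowels: 5

5


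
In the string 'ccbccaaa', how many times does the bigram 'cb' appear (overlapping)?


Scanning 'ccbccaaa' for bigram 'cb':
  Position 0: 'cc' -> no
  Position 1: 'cb' -> MATCH
  Position 2: 'bc' -> no
  Position 3: 'cc' -> no
  Position 4: 'ca' -> no
  Position 5: 'aa' -> no
  Position 6: 'aa' -> no
Total matches: 1

1


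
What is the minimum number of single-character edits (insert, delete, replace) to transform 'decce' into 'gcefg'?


Building DP table for s1='decce' (len 5) and s2='gcefg' (len 5):
       g  c  e  f  g
    0  1  2  3  4  5
  d 1  1  2  3  4  5
  e 2  2  2  2  3  4
  c 3  3  2  3  3  4
  c 4  4  3  3  4  4
  e 5  5  4  3  4  5
Edit distance = dp[5][5] = 5

5


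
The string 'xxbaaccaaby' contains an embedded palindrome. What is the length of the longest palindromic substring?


Scanning 'xxbaaccaaby' for palindromic substrings.
Substring at positions 2-9: 'baaccaab'.
Check: reverse('baaccaab') = 'baaccaab' -> palindrome confirmed.
Neighbouring characters ('x' / 'y') break symmetry, so it cannot extend further.
No longer palindromic substring exists; longest length = 8

8


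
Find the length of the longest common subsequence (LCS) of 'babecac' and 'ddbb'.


DP table for LCS of 'babecac' and 'ddbb':
       d  d  b  b
    0  0  0  0  0
  b 0  0  0  1  1
  a 0  0  0  1  1
  b 0  0  0  1  2
  e 0  0  0  1  2
  c 0  0  0  1  2
  a 0  0  0  1  2
  c 0  0  0  1  2
LCS: 'bb'
LCS length = 2

2


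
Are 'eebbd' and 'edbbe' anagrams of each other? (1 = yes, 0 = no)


Sort characters of 'eebbd': 'bbdee'
Sort characters of 'edbbe': 'bbdee'
Sorted forms match -> they ARE anagrams
Result: 1

1


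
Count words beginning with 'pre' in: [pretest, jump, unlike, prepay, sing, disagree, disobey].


Checking each word for prefix 'pre':
  'pretest' -> YES, starts with 'pre' (count: 1)
  'jump' -> no (count: 1)
  'unlike' -> no (count: 1)
  'prepay' -> YES, starts with 'pre' (count: 2)
  'sing' -> no (count: 2)
  'disagree' -> no (count: 2)
  'disobey' -> no (count: 2)
Total with prefix 'pre': 2

2


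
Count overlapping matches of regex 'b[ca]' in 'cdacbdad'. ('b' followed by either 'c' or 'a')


Pattern: b[ca] means 'b' followed by either 'c' or 'a'.
Scanning 'cdacbdad' position-by-position:
  Pos 0: window 'cd' -> no
  Pos 1: window 'da' -> no
  Pos 2: window 'ac' -> no
  Pos 3: window 'cb' -> no
  Pos 4: window 'bd' -> no
  Pos 5: window 'da' -> no
  Pos 6: window 'ad' -> no
  Pos 7: window 'd' -> no
Total matches: 0

0


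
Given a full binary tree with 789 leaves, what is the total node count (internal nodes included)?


Leaf nodes (terminals): 789
Internal nodes = n - 1 = 789 - 1 = 788
Total = leaves + internal = 789 + 788 = 1577

1577


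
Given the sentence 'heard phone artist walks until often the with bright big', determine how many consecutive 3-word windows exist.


Word trigrams from [10] words:
  Trigram 1: (heard phone artist)
  Trigram 2: (phone artist walks)
  Trigram 3: (artist walks until)
  Trigram 4: (walks until often)
  Trigram 5: (until often the)
  Trigram 6: (often the with)
  Trigram 7: (the with bright)
  Trigram 8: (with bright big)
Total word trigrams: 10 - 2 = 8

8


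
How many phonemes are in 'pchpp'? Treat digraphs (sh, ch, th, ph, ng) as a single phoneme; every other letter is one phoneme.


Parsing 'pchpp' greedily, digraphs first:
  'p' -> consonant phoneme (phonemes so far: 1)
  'ch' -> digraph (1 consonant phoneme) (phonemes so far: 2)
  'p' -> consonant phoneme (phonemes so far: 3)
  'p' -> consonant phoneme (phonemes so far: 4)
Total phonemes: 4

4


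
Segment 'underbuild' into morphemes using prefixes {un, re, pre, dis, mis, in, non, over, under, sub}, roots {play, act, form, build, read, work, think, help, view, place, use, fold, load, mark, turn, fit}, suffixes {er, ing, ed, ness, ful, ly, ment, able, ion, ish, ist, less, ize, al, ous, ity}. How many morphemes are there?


Segmenting 'underbuild' against the inventory:
  'under' -> prefix (morpheme 1)
  'build' -> root (morpheme 2)
Total morphemes: 2

2


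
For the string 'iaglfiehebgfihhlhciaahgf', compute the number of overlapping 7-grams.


String 'iaglfiehebgfihhlhciaahgf' has length L = 24.
Number of overlapping n-grams = L - n + 1
Substituting: 24 - 7 + 1 = 18

18


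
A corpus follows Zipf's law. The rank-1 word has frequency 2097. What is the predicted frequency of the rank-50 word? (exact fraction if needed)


Zipf's law: freq(rank) = f1 / rank
f1 = 2097, rank = 50
freq = 2097 / 50
GCD(2097, 50) = 1
Simplified: 2097/50

2097/50


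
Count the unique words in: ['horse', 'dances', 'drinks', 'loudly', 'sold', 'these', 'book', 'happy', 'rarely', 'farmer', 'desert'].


Listing all tokens and tracking unique types:
  Token 1: 'horse' -> NEW (unique so far: 1)
  Token 2: 'dances' -> NEW (unique so far: 2)
  Token 3: 'drinks' -> NEW (unique so far: 3)
  Token 4: 'loudly' -> NEW (unique so far: 4)
  Token 5: 'sold' -> NEW (unique so far: 5)
  Token 6: 'these' -> NEW (unique so far: 6)
  Token 7: 'book' -> NEW (unique so far: 7)
  Token 8: 'happy' -> NEW (unique so far: 8)
  Token 9: 'rarely' -> NEW (unique so far: 9)
  Token 10: 'farmer' -> NEW (unique so far: 10)
  Token 11: 'desert' -> NEW (unique so far: 11)
Unique types: ('book', 'dances', 'desert', 'drinks', 'farmer', 'happy', 'horse', 'loudly', 'rarely', 'sold', 'these')
Vocabulary size: 11

11


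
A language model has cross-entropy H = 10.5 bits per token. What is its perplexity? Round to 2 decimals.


Perplexity formula: PP = 2^H
H = 10.5
PP = 2^10.5
Decompose: 2^10.5 = 2^10 * 2^0.5 = 2^10 * sqrt(2)
2^10 = 1024, sqrt(2) ~ 1.4142136
PP ~ 1024 * 1.4142136 = 1448.1547264
Rounded to 2 decimals: 1448.15

1448.15


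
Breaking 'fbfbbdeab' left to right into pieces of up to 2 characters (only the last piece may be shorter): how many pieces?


'fbfbbdeab' has 9 characters.
Chunking with max size 2:
  Chunk 1: 'fb' (positions 0-1)
  Chunk 2: 'fb' (positions 2-3)
  Chunk 3: 'bd' (positions 4-5)
  Chunk 4: 'ea' (positions 6-7)
  Chunk 5: 'b' (positions 8-8)
Total chunks: ceil(9 / 2) = 5

5


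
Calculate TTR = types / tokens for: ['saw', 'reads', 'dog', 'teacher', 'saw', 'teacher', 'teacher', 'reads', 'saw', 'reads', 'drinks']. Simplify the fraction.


Tokens: 11
Unique types: ('dog', 'drinks', 'reads', 'saw', 'teacher') = 5
TTR = 5/11
Already in lowest terms.

5/11


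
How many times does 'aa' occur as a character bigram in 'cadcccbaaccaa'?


Scanning 'cadcccbaaccaa' for bigram 'aa':
  Position 0: 'ca' -> no
  Position 1: 'ad' -> no
  Position 2: 'dc' -> no
  Position 3: 'cc' -> no
  Position 4: 'cc' -> no
  Position 5: 'cb' -> no
  Position 6: 'ba' -> no
  Position 7: 'aa' -> MATCH
  Position 8: 'ac' -> no
  Position 9: 'cc' -> no
  Position 10: 'ca' -> no
  Position 11: 'aa' -> MATCH
Total matches: 2

2


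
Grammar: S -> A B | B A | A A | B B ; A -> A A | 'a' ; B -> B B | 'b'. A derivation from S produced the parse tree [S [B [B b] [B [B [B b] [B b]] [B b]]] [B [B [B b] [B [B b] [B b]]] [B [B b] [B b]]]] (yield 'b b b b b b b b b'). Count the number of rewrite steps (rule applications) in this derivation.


Every bracketed nonterminal node [X ...] in the tree is produced by exactly one rule application.
Reading the tree off as a leftmost derivation:
  Step 1: S  =>  B B   (applied S -> B B)
  Step 2: B B  =>  B B B   (applied B -> B B)
  Step 3: B B B  =>  b B B   (applied B -> b)
  Step 4: b B B  =>  b B B B   (applied B -> B B)
  Step 5: b B B B  =>  b B B B B   (applied B -> B B)
  Step 6: b B B B B  =>  b b B B B   (applied B -> b)
  Step 7: b b B B B  =>  b b b B B   (applied B -> b)
  Step 8: b b b B B  =>  b b b b B   (applied B -> b)
  Step 9: b b b b B  =>  b b b b B B   (applied B -> B B)
  Step 10: b b b b B B  =>  b b b b B B B   (applied B -> B B)
  Step 11: b b b b B B B  =>  b b b b b B B   (applied B -> b)
  Step 12: b b b b b B B  =>  b b b b b B B B   (applied B -> B B)
  Step 13: b b b b b B B B  =>  b b b b b b B B   (applied B -> b)
  Step 14: b b b b b b B B  =>  b b b b b b b B   (applied B -> b)
  Step 15: b b b b b b b B  =>  b b b b b b b B B   (applied B -> B B)
  Step 16: b b b b b b b B B  =>  b b b b b b b b B   (applied B -> b)
  Step 17: b b b b b b b b B  =>  b b b b b b b b b   (applied B -> b)
Final yield: b b b b b b b b b
Total rewrite steps: 17

17


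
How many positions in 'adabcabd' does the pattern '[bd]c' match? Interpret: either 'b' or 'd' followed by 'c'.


Pattern: [bd]c means either 'b' or 'd' followed by 'c'.
Scanning 'adabcabd' position-by-position:
  Pos 0: window 'ad' -> no
  Pos 1: window 'da' -> no
  Pos 2: window 'ab' -> no
  Pos 3: window 'bc' -> MATCH
  Pos 4: window 'ca' -> no
  Pos 5: window 'ab' -> no
  Pos 6: window 'bd' -> no
  Pos 7: window 'd' -> no
Total matches: 1

1


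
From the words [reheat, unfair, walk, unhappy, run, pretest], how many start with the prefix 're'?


Checking each word for prefix 're':
  'reheat' -> YES, starts with 're' (count: 1)
  'unfair' -> no (count: 1)
  'walk' -> no (count: 1)
  'unhappy' -> no (count: 1)
  'run' -> no (count: 1)
  'pretest' -> no (count: 1)
Total with prefix 're': 1

1


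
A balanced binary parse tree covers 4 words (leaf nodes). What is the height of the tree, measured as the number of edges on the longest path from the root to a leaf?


In a balanced binary tree with n leaves the deepest leaf is ceil(log2(n)) edges below the root.
log2(4) = 2.0000
ceil(2.0000) = 2
height (edges) = 2

2


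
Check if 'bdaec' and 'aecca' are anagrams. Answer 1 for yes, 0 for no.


Sort characters of 'bdaec': 'abcde'
Sort characters of 'aecca': 'aacce'
Sorted forms differ -> they are NOT anagrams
Result: 0

0


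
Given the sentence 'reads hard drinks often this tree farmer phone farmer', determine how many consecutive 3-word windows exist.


Word trigrams from [9] words:
  Trigram 1: (reads hard drinks)
  Trigram 2: (hard drinks often)
  Trigram 3: (drinks often this)
  Trigram 4: (often this tree)
  Trigram 5: (this tree farmer)
  Trigram 6: (tree farmer phone)
  Trigram 7: (farmer phone farmer)
Total word trigrams: 9 - 2 = 7

7


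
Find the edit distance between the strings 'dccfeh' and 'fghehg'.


Building DP table for s1='dccfeh' (len 6) and s2='fghehg' (len 6):
       f  g  h  e  h  g
    0  1  2  3  4  5  6
  d 1  1  2  3  4  5  6
  c 2  2  2  3  4  5  6
  c 3  3  3  3  4  5  6
  f 4  3  4  4  4  5  6
  e 5  4  4  5  4  5  6
  h 6  5  5  4  5  4  5
Edit distance = dp[6][6] = 5

5


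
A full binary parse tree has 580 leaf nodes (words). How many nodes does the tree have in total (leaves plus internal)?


Leaf nodes (terminals): 580
Internal nodes = n - 1 = 580 - 1 = 579
Total = leaves + internal = 580 + 579 = 1159

1159


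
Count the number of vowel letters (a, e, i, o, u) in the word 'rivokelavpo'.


Scanning each character of 'rivokelavpo':
  Position 1: 'r' -> consonant (running count: 0)
  Position 2: 'i' -> vowel (running count: 1)
  Position 3: 'v' -> consonant (running count: 1)
  Position 4: 'o' -> vowel (running count: 2)
  Position 5: 'k' -> consonant (running count: 2)
  Position 6: 'e' -> vowel (running count: 3)
  Position 7: 'l' -> consonant (running count: 3)
  Position 8: 'a' -> vowel (running count: 4)
  Position 9: 'v' -> consonant (running count: 4)
  Position 10: 'p' -> consonant (running count: 4)
  Position 11: 'o' -> vowel (running count: 5)
Total vowels: 5

5


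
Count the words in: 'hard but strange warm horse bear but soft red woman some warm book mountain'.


Counting words by splitting on spaces:
  Word 1: 'hard'
  Word 2: 'but'
  Word 3: 'strange'
  Word 4: 'warm'
  Word 5: 'horse'
  Word 6: 'bear'
  Word 7: 'but'
  Word 8: 'soft'
  Word 9: 'red'
  Word 10: 'woman'
  Word 11: 'some'
  Word 12: 'warm'
  Word 13: 'book'
  Word 14: 'mountain'
Total words: 14

14


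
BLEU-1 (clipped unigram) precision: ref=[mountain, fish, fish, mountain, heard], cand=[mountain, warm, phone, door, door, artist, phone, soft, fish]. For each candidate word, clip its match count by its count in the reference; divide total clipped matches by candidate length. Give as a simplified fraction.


Reference word counts: {'fish': 2, 'heard': 1, 'mountain': 2}
Checking each candidate word (with clipping):
  'mountain' -> in reference (ref count 2, used 1/2) -> match (matches: 1)
  'warm' -> not in reference -> no match (matches: 1)
  'phone' -> not in reference -> no match (matches: 1)
  'door' -> not in reference -> no match (matches: 1)
  'door' -> not in reference -> no match (matches: 1)
  'artist' -> not in reference -> no match (matches: 1)
  'phone' -> not in reference -> no match (matches: 1)
  'soft' -> not in reference -> no match (matches: 1)
  'fish' -> in reference (ref count 2, used 1/2) -> match (matches: 2)
Clipped matches: 2, Candidate length: 9
Precision = 2/9

2/9


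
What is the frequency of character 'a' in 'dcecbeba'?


Scanning 'dcecbeba' for 'a':
  Position 7: 'a' -> MATCH (count: 1)
Total occurrences of 'a': 1

1


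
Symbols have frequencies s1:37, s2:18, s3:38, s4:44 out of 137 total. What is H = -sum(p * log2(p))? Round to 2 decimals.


Computing entropy H = -sum(p_i * log2(p_i)):
  s1: p = 37/137 = 0.2701, -p*log2(p) = 0.5101
  s2: p = 18/137 = 0.1314, -p*log2(p) = 0.3847
  s3: p = 38/137 = 0.2774, -p*log2(p) = 0.5132
  s4: p = 44/137 = 0.3212, -p*log2(p) = 0.5263
H = sum of terms = 1.9343
Rounded to 2 decimals: 1.93

1.93


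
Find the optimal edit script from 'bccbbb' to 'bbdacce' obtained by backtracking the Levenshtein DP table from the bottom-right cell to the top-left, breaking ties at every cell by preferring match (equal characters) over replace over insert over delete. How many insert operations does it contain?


Edit distance = 6. Backtracking from cell (6, 7) with preference match > replace > insert > delete,
then listing the resulting alignment 'bccbbb' -> 'bbdacce' left to right:
  Step 1: insert 'b' [insertion #1]
  Step 2: keep 'b'
  Step 3: replace c->d
  Step 4: replace c->a
  Step 5: replace b->c
  Step 6: replace b->c
  Step 7: replace b->e
Total insertions: 1

1


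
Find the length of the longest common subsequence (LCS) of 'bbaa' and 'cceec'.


DP table for LCS of 'bbaa' and 'cceec':
       c  c  e  e  c
    0  0  0  0  0  0
  b 0  0  0  0  0  0
  b 0  0  0  0  0  0
  a 0  0  0  0  0  0
  a 0  0  0  0  0  0
LCS length = 0

0


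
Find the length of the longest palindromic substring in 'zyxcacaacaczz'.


Scanning 'zyxcacaacaczz' for palindromic substrings.
Substring at positions 3-10: 'cacaacac'.
Check: reverse('cacaacac') = 'cacaacac' -> palindrome confirmed.
Neighbouring characters ('x' / 'z') break symmetry, so it cannot extend further.
No longer palindromic substring exists; longest length = 8

8


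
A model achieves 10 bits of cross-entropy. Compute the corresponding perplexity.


Perplexity formula: PP = 2^H
H = 10
PP = 2^10
PP = 2^10 = 1024

1024


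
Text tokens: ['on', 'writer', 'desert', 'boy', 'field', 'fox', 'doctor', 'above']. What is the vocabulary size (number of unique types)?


Listing all tokens and tracking unique types:
  Token 1: 'on' -> NEW (unique so far: 1)
  Token 2: 'writer' -> NEW (unique so far: 2)
  Token 3: 'desert' -> NEW (unique so far: 3)
  Token 4: 'boy' -> NEW (unique so far: 4)
  Token 5: 'field' -> NEW (unique so far: 5)
  Token 6: 'fox' -> NEW (unique so far: 6)
  Token 7: 'doctor' -> NEW (unique so far: 7)
  Token 8: 'above' -> NEW (unique so far: 8)
Unique types: ('above', 'boy', 'desert', 'doctor', 'field', 'fox', 'on', 'writer')
Vocabulary size: 8

8


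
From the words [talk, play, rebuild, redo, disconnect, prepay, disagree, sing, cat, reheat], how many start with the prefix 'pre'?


Checking each word for prefix 'pre':
  'talk' -> no (count: 0)
  'play' -> no (count: 0)
  'rebuild' -> no (count: 0)
  'redo' -> no (count: 0)
  'disconnect' -> no (count: 0)
  'prepay' -> YES, starts with 'pre' (count: 1)
  'disagree' -> no (count: 1)
  'sing' -> no (count: 1)
  'cat' -> no (count: 1)
  'reheat' -> no (count: 1)
Total with prefix 'pre': 1

1


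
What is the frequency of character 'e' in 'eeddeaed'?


Scanning 'eeddeaed' for 'e':
  Position 0: 'e' -> MATCH (count: 1)
  Position 1: 'e' -> MATCH (count: 2)
  Position 4: 'e' -> MATCH (count: 3)
  Position 6: 'e' -> MATCH (count: 4)
Total occurrences of 'e': 4

4


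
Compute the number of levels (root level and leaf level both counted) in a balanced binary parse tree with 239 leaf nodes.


In a balanced binary tree with n leaves the deepest leaf is ceil(log2(n)) edges below the root,
so counting node levels inclusive of root and leaves gives ceil(log2(n)) + 1 levels.
log2(239) = 7.9009
ceil(7.9009) = 8
levels = 8 + 1 = 9

9


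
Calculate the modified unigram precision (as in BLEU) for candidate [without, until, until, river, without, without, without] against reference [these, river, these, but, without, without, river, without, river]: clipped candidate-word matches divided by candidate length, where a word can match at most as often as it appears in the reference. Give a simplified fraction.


Reference word counts: {'but': 1, 'river': 3, 'these': 2, 'without': 3}
Checking each candidate word (with clipping):
  'without' -> in reference (ref count 3, used 1/3) -> match (matches: 1)
  'until' -> not in reference -> no match (matches: 1)
  'until' -> not in reference -> no match (matches: 1)
  'river' -> in reference (ref count 3, used 1/3) -> match (matches: 2)
  'without' -> in reference (ref count 3, used 2/3) -> match (matches: 3)
  'without' -> in reference (ref count 3, used 3/3) -> match (matches: 4)
  'without' -> ref count 3 already used up (3/3) -> clipped, no match (matches: 4)
Clipped matches: 4, Candidate length: 7
Precision = 4/7

4/7


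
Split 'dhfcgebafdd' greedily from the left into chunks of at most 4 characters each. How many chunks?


'dhfcgebafdd' has 11 characters.
Chunking with max size 4:
  Chunk 1: 'dhfc' (positions 0-3)
  Chunk 2: 'geba' (positions 4-7)
  Chunk 3: 'fdd' (positions 8-10)
Total chunks: ceil(11 / 4) = 3

3


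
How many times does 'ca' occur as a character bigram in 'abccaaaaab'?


Scanning 'abccaaaaab' for bigram 'ca':
  Position 0: 'ab' -> no
  Position 1: 'bc' -> no
  Position 2: 'cc' -> no
  Position 3: 'ca' -> MATCH
  Position 4: 'aa' -> no
  Position 5: 'aa' -> no
  Position 6: 'aa' -> no
  Position 7: 'aa' -> no
  Position 8: 'ab' -> no
Total matches: 1

1


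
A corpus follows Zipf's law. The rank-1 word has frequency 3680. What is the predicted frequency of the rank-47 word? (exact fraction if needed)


Zipf's law: freq(rank) = f1 / rank
f1 = 3680, rank = 47
freq = 3680 / 47
GCD(3680, 47) = 1
Simplified: 3680/47

3680/47


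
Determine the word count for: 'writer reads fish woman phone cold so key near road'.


Counting words by splitting on spaces:
  Word 1: 'writer'
  Word 2: 'reads'
  Word 3: 'fish'
  Word 4: 'woman'
  Word 5: 'phone'
  Word 6: 'cold'
  Word 7: 'so'
  Word 8: 'key'
  Word 9: 'near'
  Word 10: 'road'
Total words: 10

10


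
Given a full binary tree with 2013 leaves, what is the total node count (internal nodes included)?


Leaf nodes (terminals): 2013
Internal nodes = n - 1 = 2013 - 1 = 2012
Total = leaves + internal = 2013 + 2012 = 4025

4025


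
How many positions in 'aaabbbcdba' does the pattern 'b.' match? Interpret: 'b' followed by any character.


Pattern: b. means 'b' followed by any character.
Scanning 'aaabbbcdba' position-by-position:
  Pos 0: window 'aa' -> no
  Pos 1: window 'aa' -> no
  Pos 2: window 'ab' -> no
  Pos 3: window 'bb' -> MATCH
  Pos 4: window 'bb' -> MATCH
  Pos 5: window 'bc' -> MATCH
  Pos 6: window 'cd' -> no
  Pos 7: window 'db' -> no
  Pos 8: window 'ba' -> MATCH
  Pos 9: window 'a' -> no
Total matches: 4

4


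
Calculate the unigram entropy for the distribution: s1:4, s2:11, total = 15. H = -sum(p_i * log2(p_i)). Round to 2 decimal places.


Computing entropy H = -sum(p_i * log2(p_i)):
  s1: p = 4/15 = 0.2667, -p*log2(p) = 0.5085
  s2: p = 11/15 = 0.7333, -p*log2(p) = 0.3281
H = sum of terms = 0.8366
Rounded to 2 decimals: 0.84

0.84


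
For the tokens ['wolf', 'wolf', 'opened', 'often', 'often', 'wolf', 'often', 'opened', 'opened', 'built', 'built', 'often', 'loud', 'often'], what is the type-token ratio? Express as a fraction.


Tokens: 14
Unique types: ('built', 'loud', 'often', 'opened', 'wolf') = 5
TTR = 5/14
Already in lowest terms.

5/14


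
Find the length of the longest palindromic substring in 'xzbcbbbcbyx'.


Scanning 'xzbcbbbcbyx' for palindromic substrings.
Substring at positions 2-8: 'bcbbbcb'.
Check: reverse('bcbbbcb') = 'bcbbbcb' -> palindrome confirmed.
Neighbouring characters ('z' / 'y') break symmetry, so it cannot extend further.
No longer palindromic substring exists; longest length = 7

7


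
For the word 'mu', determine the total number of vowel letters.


Scanning each character of 'mu':
  Position 1: 'm' -> consonant (running count: 0)
  Position 2: 'u' -> vowel (running count: 1)
Total vowels: 1

1


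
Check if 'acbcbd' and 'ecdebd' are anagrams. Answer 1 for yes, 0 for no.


Sort characters of 'acbcbd': 'abbccd'
Sort characters of 'ecdebd': 'bcddee'
Sorted forms differ -> they are NOT anagrams
Result: 0

0


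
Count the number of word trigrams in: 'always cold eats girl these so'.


Word trigrams from [6] words:
  Trigram 1: (always cold eats)
  Trigram 2: (cold eats girl)
  Trigram 3: (eats girl these)
  Trigram 4: (girl these so)
Total word trigrams: 6 - 2 = 4

4


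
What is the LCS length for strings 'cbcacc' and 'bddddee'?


DP table for LCS of 'cbcacc' and 'bddddee':
       b  d  d  d  d  e  e
    0  0  0  0  0  0  0  0
  c 0  0  0  0  0  0  0  0
  b 0  1  1  1  1  1  1  1
  c 0  1  1  1  1  1  1  1
  a 0  1  1  1  1  1  1  1
  c 0  1  1  1  1  1  1  1
  c 0  1  1  1  1  1  1  1
LCS: 'b'
LCS length = 1

1


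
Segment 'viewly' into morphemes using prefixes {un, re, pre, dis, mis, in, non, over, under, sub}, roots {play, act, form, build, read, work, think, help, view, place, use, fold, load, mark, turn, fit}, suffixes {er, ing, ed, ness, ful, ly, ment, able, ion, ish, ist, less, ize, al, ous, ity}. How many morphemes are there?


Segmenting 'viewly' against the inventory:
  'view' -> root (morpheme 1)
  'ly' -> suffix (morpheme 2)
Total morphemes: 2

2
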